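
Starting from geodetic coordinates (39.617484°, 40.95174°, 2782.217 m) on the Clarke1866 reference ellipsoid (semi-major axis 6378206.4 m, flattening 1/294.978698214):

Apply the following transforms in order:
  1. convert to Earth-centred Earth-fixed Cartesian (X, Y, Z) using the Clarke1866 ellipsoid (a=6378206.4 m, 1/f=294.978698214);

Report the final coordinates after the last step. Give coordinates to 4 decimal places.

start: φ=39.617484°, λ=40.951740°, h=2782.217 m
→ ECEF (a=6378206.400, f=1/294.978698214): X=3717527.4555, Y=3226103.9127, Z=4046936.7883

X=3717527.4555 m, Y=3226103.9127 m, Z=4046936.7883 m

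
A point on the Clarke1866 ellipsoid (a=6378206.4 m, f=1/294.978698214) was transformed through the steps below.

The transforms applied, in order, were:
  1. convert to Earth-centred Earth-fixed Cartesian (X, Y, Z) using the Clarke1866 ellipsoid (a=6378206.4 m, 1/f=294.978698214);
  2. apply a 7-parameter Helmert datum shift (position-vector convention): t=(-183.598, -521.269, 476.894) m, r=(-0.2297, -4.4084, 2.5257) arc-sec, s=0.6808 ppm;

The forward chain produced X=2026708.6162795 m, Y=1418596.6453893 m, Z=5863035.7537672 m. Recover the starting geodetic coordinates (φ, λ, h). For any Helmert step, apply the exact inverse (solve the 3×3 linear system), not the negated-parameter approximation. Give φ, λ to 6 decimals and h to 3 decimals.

φ=67.255755°, λ=34.995096°, h=3471.951 m

start: X=2026708.6163, Y=1418596.6454, Z=5863035.7538 m
→ Helmert⁻¹: X=2027033.5077, Y=1419085.5988, Z=5862513.1260
→ geod (Bowring, a=6378206.400): φ=67.25575500°, λ=34.99509600°, h=3471.9510 m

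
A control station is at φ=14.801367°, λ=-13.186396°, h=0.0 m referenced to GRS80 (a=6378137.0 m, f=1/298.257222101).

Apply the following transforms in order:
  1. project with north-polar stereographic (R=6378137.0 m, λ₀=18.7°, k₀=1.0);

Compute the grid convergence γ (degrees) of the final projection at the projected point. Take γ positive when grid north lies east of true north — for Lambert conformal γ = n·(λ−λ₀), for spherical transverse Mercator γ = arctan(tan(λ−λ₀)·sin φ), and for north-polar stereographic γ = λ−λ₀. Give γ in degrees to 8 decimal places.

-31.88639600

start: φ=14.801367°, λ=-13.186396°, h=0.000 m
→ into stereo (λ₀=18.7°): φ=14.80136700°, λ−λ₀=-31.88639600°
convergence γ = -31.88639600°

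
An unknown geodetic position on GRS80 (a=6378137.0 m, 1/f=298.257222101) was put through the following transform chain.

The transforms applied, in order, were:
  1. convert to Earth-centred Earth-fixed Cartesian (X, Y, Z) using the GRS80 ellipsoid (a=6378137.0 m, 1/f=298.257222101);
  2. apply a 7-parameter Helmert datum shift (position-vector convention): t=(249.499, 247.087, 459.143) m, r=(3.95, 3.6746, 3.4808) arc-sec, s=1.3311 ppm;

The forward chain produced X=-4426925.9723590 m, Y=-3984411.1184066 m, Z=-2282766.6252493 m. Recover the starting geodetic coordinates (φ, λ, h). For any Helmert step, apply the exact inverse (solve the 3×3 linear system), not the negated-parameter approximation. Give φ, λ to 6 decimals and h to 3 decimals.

φ=-21.102237°, λ=-138.011748°, h=3517.139 m

start: X=-4426925.9724, Y=-3984411.1184, Z=-2282766.6252 m
→ Helmert⁻¹: X=-4427196.1448, Y=-3984621.9148, Z=-2283225.2933
→ geod (Bowring, a=6378137.000): φ=-21.10223700°, λ=-138.01174800°, h=3517.1390 m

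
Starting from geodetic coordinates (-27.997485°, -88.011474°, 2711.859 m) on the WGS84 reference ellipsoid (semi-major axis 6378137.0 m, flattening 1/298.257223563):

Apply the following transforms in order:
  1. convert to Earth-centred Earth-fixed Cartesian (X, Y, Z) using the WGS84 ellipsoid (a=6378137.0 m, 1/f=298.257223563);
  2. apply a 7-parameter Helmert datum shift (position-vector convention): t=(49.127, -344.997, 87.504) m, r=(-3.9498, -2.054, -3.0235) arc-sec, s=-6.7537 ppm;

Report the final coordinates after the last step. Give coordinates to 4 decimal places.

start: φ=-27.997485°, λ=-88.011474°, h=2711.859 m
→ ECEF (a=6378137.000, f=1/298.257223563): X=195643.4948, Y=-5634849.8523, Z=-2977532.2229
→ Helmert 7p (PV): X=195638.3538, Y=-5635216.6778, Z=-2977314.7594

X=195638.3538 m, Y=-5635216.6778 m, Z=-2977314.7594 m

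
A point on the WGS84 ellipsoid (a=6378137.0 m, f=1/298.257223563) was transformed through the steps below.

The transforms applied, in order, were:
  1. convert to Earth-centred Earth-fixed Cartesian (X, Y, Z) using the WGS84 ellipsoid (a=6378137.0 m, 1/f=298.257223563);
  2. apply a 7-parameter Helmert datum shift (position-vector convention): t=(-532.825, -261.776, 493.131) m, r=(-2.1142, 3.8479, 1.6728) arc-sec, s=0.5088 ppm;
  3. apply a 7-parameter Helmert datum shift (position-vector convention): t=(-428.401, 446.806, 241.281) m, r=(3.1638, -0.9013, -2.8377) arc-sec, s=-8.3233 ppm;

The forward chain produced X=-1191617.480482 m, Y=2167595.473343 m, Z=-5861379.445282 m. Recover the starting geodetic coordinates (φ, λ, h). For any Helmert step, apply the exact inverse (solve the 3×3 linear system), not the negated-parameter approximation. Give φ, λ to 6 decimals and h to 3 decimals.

φ=-67.265754°, λ=118.780932°, h=2447.367 m

start: X=-1191617.4805, Y=2167595.4733, Z=-5861379.4453 m
→ Helmert⁻¹: X=-1191254.4211, Y=2167060.4067, Z=-5861697.5489
→ Helmert⁻¹: X=-1190594.0528, Y=2167390.8227, Z=-5862187.6923
→ geod (Bowring, a=6378137.000): φ=-67.26575400°, λ=118.78093200°, h=2447.3670 m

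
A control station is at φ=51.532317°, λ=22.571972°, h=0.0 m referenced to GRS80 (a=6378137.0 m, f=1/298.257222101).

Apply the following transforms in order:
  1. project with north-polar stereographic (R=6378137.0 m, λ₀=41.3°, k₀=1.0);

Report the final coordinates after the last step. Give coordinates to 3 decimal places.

start: φ=51.532317°, λ=22.571972°, h=0.000 m
→ stereo (R=6378137.0, λ₀=41.3°): E=-1428999.7109, N=-4215007.1200

E=-1428999.711 m, N=-4215007.120 m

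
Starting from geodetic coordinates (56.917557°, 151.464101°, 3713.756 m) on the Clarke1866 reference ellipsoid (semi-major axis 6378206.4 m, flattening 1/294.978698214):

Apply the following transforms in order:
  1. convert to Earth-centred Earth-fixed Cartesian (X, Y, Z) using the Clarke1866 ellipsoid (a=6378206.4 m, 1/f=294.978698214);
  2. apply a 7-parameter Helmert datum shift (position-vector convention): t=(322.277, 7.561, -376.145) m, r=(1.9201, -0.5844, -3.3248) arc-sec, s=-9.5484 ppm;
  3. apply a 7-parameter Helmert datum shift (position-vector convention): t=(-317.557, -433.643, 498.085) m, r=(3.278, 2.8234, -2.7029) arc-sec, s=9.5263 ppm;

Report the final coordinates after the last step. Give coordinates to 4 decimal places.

start: φ=56.917557°, λ=151.464101°, h=3713.756 m
→ ECEF (a=6378206.400, f=1/294.978698214): X=-3067646.2291, Y=1668085.5256, Z=5323805.4435
→ Helmert 7p (PV): X=-3067282.8568, Y=1668077.0479, Z=5323385.3013
→ Helmert 7p (PV): X=-3067534.9065, Y=1667614.8886, Z=5324002.5942

X=-3067534.9065 m, Y=1667614.8886 m, Z=5324002.5942 m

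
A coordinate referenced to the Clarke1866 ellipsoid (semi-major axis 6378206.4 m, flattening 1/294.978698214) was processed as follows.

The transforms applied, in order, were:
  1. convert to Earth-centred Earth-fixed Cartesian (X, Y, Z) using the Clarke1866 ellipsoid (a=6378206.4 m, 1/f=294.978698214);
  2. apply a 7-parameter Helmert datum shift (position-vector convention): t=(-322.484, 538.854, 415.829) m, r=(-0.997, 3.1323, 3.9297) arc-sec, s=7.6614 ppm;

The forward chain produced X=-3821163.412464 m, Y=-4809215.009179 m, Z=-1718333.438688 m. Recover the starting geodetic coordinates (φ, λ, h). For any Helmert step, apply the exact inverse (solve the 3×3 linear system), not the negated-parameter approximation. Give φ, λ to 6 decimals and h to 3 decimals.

start: X=-3821163.4125, Y=-4809215.0092, Z=-1718333.4387 m
→ Helmert⁻¹: X=-3820877.1859, Y=-4809635.9117, Z=-1718817.3707
→ geod (Bowring, a=6378206.400): φ=-15.73385000°, λ=-128.46437700°, h=1931.5480 m

φ=-15.733850°, λ=-128.464377°, h=1931.548 m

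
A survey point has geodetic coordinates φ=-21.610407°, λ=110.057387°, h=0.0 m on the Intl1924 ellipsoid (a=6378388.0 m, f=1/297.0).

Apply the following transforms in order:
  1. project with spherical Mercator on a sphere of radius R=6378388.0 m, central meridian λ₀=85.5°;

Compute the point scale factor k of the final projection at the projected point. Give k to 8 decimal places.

1.07560468

start: φ=-21.610407°, λ=110.057387°, h=0.000 m
→ into merc (λ₀=85.5°): φ=-21.61040700°, λ−λ₀=24.55738700°
scale k = 1.07560468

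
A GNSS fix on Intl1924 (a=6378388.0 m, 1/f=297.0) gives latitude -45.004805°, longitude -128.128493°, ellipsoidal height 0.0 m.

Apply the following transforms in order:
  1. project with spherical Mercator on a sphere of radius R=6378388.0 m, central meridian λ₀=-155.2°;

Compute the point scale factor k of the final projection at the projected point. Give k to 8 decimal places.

start: φ=-45.004805°, λ=-128.128493°, h=0.000 m
→ into merc (λ₀=-155.2°): φ=-45.00480500°, λ−λ₀=27.07150700°
scale k = 1.41433218

1.41433218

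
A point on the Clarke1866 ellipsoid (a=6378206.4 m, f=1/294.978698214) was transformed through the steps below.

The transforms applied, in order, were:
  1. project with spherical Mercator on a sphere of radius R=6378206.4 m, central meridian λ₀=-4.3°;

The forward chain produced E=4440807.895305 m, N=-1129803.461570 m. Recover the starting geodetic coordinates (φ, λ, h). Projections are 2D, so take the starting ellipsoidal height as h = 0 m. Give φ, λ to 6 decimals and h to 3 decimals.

start: E=4440807.8953, N=-1129803.4616 m
→ merc⁻¹: φ=-10.09642500°, λ=35.59202200°

φ=-10.096425°, λ=35.592022°, h=0.000 m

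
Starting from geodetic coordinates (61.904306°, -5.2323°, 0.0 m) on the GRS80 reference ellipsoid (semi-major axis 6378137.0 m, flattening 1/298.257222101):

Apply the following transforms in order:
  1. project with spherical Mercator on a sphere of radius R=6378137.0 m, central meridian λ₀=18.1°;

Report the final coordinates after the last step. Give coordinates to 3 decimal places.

E=-2597339.755 m, N=8836487.719 m

start: φ=61.904306°, λ=-5.232300°, h=0.000 m
→ merc (R=6378137.0, λ₀=18.1°): E=-2597339.7550, N=8836487.7190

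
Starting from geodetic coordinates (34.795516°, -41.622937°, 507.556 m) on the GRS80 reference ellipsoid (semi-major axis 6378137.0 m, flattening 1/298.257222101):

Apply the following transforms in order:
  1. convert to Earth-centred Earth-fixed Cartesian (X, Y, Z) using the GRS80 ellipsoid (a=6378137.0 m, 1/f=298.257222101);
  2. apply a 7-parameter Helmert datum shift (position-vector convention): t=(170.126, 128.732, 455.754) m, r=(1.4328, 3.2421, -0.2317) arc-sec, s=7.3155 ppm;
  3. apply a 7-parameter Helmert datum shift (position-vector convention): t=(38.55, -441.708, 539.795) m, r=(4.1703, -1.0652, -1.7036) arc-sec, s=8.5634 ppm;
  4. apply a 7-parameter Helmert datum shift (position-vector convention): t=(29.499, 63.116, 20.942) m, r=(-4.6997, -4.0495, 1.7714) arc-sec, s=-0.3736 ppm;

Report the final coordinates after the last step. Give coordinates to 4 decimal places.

start: φ=34.795516°, λ=-41.622937°, h=507.556 m
→ ECEF (a=6378137.000, f=1/298.257222101): X=3919926.1329, Y=-3483080.5047, Z=3619550.7468
→ Helmert 7p (PV): X=3920177.9156, Y=-3483006.7996, Z=3619947.1701
→ Helmert 7p (PV): X=3920202.5738, Y=-3483583.9015, Z=3620467.7884
→ Helmert 7p (PV): X=3920189.4463, Y=-3483403.3259, Z=3620643.7139

X=3920189.4463 m, Y=-3483403.3259 m, Z=3620643.7139 m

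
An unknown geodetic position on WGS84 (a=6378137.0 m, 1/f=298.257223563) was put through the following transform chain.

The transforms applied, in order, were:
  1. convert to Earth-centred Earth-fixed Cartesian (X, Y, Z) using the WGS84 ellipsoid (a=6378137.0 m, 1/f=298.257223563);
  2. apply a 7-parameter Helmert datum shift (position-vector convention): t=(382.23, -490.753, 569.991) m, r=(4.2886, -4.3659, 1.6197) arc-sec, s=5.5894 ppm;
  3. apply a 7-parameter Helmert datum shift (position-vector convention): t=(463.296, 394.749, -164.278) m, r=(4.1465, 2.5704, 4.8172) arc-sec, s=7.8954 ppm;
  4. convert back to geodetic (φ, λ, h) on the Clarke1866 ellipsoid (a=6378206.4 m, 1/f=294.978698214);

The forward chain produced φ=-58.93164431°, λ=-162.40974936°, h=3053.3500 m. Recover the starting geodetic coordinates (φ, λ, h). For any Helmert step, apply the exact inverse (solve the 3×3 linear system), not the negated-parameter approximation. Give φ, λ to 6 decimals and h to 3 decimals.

start: φ=-58.931644°, λ=-162.409749°, h=3053.350 m
→ ECEF (a=6378206.400, f=1/294.978698214): X=-3146955.8690, Y=-997683.8707, Z=-5442427.2839
→ Helmert⁻¹: X=-3147349.8060, Y=-998106.6392, Z=-5442239.1939
→ Helmert⁻¹: X=-3147837.4793, Y=-997698.7546, Z=-5442691.3905
→ geod (Bowring, a=6378137.000): φ=-58.92448400°, λ=-162.41412600°, h=3610.6420 m

φ=-58.924484°, λ=-162.414126°, h=3610.642 m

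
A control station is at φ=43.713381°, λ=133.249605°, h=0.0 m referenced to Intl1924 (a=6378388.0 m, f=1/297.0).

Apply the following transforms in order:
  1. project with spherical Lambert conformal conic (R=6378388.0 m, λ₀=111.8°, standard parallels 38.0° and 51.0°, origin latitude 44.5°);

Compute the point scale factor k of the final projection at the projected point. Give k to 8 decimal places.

0.99368715

start: φ=43.713381°, λ=133.249605°, h=0.000 m
→ into lcc (λ₀=111.8°): φ=43.71338100°, λ−λ₀=21.44960500°
scale k = 0.99368715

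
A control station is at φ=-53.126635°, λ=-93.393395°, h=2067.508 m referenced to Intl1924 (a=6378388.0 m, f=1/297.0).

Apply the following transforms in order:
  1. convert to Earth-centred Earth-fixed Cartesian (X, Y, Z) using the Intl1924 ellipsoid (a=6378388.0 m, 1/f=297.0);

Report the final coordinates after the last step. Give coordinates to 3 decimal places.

X=-227107.637 m, Y=-3830114.400 m, Z=-5080767.691 m

start: φ=-53.126635°, λ=-93.393395°, h=2067.508 m
→ ECEF (a=6378388.000, f=1/297.0): X=-227107.6367, Y=-3830114.3995, Z=-5080767.6912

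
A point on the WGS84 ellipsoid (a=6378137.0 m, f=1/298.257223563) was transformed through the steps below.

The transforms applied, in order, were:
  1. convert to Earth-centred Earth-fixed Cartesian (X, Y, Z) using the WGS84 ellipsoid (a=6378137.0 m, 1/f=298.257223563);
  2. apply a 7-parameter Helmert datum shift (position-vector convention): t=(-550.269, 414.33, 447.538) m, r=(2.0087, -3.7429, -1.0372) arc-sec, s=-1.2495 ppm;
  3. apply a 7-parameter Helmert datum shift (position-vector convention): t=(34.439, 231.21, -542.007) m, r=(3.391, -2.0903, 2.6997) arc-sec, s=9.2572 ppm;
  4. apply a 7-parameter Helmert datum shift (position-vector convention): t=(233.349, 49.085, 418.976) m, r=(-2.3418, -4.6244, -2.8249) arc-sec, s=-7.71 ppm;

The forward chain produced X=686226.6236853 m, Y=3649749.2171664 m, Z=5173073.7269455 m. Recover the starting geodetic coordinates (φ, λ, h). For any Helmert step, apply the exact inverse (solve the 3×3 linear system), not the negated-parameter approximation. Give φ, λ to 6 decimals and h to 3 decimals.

φ=54.509342°, λ=79.341854°, h=3432.698 m

start: X=686226.6237, Y=3649749.2172, Z=5173073.7269 m
→ Helmert⁻¹: X=686064.5505, Y=3649678.9398, Z=5172720.6872
→ Helmert⁻¹: X=686123.9523, Y=3649490.0128, Z=5173147.8537
→ Helmert⁻¹: X=686750.5932, Y=3649134.0693, Z=5172658.7803
→ geod (Bowring, a=6378137.000): φ=54.50934200°, λ=79.34185400°, h=3432.6980 m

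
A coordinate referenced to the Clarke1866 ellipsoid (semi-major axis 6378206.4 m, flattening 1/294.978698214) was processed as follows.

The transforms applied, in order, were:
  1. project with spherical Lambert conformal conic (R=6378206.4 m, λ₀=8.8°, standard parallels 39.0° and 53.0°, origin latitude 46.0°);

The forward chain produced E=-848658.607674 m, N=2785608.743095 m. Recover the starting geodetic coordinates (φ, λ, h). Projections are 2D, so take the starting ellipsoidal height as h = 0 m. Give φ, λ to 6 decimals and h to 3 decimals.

φ=69.465056°, λ=-11.126865°, h=0.000 m

start: E=-848658.6077, N=2785608.7431 m
→ lcc⁻¹: φ=69.46505600°, λ=-11.12686500°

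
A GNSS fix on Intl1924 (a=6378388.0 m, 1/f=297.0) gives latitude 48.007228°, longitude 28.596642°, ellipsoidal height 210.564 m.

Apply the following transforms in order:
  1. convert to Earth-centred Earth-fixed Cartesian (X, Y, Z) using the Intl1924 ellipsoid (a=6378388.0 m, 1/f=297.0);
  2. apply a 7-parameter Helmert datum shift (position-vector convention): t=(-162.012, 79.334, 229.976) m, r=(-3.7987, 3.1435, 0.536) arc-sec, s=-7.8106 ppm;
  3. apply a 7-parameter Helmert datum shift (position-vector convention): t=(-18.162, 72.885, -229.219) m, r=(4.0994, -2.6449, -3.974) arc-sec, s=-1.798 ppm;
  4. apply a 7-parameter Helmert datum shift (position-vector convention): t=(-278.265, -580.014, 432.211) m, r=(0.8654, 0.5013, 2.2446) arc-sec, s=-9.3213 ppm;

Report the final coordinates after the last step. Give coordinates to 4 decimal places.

start: φ=48.007228°, λ=28.596642°, h=210.564 m
→ ECEF (a=6378388.000, f=1/297.0): X=3753903.8097, Y=2046409.3980, Z=4717658.8416
→ Helmert 7p (PV): X=3753779.0568, Y=2046569.3857, Z=4717757.0728
→ Helmert 7p (PV): X=3753733.0807, Y=2046472.5063, Z=4717608.1796
→ Helmert 7p (PV): X=3753409.0217, Y=2045894.4718, Z=4717995.8795

X=3753409.0217 m, Y=2045894.4718 m, Z=4717995.8795 m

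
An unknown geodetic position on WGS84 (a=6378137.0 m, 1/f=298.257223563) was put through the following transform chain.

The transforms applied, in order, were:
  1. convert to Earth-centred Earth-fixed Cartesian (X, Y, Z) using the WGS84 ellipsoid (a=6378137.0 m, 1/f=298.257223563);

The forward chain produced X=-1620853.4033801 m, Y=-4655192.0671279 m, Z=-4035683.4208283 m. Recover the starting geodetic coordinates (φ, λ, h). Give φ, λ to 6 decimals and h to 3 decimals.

start: X=-1620853.4034, Y=-4655192.0671, Z=-4035683.4208 m
→ geod (Bowring, a=6378137.000): φ=-39.49638400°, λ=-109.19719000°, h=1084.3690 m

φ=-39.496384°, λ=-109.197190°, h=1084.369 m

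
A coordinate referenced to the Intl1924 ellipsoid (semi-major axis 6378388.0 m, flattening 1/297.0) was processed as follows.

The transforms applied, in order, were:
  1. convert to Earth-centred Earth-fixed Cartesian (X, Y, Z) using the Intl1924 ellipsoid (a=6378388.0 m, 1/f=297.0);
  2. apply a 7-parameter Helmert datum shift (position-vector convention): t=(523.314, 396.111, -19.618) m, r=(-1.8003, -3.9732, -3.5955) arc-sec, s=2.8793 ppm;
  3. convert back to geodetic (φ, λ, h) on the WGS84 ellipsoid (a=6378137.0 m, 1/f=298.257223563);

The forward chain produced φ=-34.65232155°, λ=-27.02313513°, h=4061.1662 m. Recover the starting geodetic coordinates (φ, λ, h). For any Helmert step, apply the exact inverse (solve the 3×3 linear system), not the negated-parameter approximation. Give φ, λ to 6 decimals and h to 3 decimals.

start: φ=-34.652322°, λ=-27.023135°, h=4061.166 m
→ ECEF (a=6378137.000, f=1/298.257223563): X=4681983.5990, Y=-2387971.6057, Z=-3608514.0025
→ Helmert⁻¹: X=4681418.9254, Y=-2388247.7397, Z=-3608595.0159
→ geod (Bowring, a=6378388.000): φ=-34.65562500°, λ=-27.02861400°, h=3575.1430 m

φ=-34.655625°, λ=-27.028614°, h=3575.143 m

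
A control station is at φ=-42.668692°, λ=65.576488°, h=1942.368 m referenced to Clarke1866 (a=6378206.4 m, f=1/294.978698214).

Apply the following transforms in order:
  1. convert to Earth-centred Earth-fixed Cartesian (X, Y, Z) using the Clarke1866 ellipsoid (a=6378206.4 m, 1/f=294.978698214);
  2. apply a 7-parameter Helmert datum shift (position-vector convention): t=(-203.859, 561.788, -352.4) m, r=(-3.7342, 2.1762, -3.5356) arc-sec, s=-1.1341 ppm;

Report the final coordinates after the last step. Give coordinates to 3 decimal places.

start: φ=-42.668692°, λ=65.576488°, h=1942.368 m
→ ECEF (a=6378206.400, f=1/294.978698214): X=1942741.7079, Y=4278082.9818, Z=-4301627.2295
→ Helmert 7p (PV): X=1942563.5922, Y=4278528.7412, Z=-4302072.6978

X=1942563.592 m, Y=4278528.741 m, Z=-4302072.698 m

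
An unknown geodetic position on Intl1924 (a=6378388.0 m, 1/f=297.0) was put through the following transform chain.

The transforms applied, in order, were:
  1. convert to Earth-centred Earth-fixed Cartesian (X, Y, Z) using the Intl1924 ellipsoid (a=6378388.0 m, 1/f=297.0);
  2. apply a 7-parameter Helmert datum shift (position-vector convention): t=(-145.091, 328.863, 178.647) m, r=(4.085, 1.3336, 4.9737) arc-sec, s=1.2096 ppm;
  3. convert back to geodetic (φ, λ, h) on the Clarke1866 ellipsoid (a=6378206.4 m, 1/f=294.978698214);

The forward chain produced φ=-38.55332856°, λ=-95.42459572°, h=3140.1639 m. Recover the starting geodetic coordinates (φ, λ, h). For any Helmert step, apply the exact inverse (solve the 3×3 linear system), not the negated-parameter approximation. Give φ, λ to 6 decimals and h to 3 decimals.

start: φ=-38.553329°, λ=-95.424596°, h=3140.164 m
→ ECEF (a=6378206.400, f=1/294.978698214): X=-472391.3963, Y=-4974585.2580, Z=-3955422.2075
→ Helmert⁻¹: X=-472340.1223, Y=-4974975.0510, Z=-3955500.5961
→ geod (Bowring, a=6378388.000): φ=-38.55044500°, λ=-95.42358800°, h=3250.2960 m

φ=-38.550445°, λ=-95.423588°, h=3250.296 m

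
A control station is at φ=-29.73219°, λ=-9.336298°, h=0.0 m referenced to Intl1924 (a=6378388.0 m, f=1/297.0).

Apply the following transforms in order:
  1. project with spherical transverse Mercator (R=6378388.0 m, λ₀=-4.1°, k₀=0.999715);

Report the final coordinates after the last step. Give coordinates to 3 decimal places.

start: φ=-29.732190°, λ=-9.336298°, h=0.000 m
→ tm (R=6378388.0, λ₀=-4.1°): E=-506398.1632, N=-3320455.4722

E=-506398.163 m, N=-3320455.472 m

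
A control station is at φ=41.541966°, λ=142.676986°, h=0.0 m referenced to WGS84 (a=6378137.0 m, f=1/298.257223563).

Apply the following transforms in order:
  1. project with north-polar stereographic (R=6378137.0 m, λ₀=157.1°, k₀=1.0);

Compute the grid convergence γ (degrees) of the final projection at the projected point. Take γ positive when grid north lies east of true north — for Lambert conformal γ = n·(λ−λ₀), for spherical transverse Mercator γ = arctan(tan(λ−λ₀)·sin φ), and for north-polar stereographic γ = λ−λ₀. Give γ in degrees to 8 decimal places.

-14.42301400

start: φ=41.541966°, λ=142.676986°, h=0.000 m
→ into stereo (λ₀=157.1°): φ=41.54196600°, λ−λ₀=-14.42301400°
convergence γ = -14.42301400°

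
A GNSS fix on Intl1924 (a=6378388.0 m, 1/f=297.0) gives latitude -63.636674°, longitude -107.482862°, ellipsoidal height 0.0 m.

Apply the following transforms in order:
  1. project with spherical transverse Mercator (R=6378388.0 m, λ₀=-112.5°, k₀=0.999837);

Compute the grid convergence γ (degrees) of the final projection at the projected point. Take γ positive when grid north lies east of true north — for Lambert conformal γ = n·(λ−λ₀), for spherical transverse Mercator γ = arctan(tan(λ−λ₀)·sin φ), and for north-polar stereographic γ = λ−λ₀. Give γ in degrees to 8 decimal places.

-4.49760072

start: φ=-63.636674°, λ=-107.482862°, h=0.000 m
→ into tm (λ₀=-112.5°): φ=-63.63667400°, λ−λ₀=5.01713800°
convergence γ = -4.49760072°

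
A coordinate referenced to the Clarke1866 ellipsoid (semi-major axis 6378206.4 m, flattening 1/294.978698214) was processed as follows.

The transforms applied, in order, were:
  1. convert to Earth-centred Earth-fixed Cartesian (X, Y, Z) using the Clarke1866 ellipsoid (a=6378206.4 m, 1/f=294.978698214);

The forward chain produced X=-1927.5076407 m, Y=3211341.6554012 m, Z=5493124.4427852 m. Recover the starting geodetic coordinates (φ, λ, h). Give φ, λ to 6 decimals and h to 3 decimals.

φ=59.858204°, λ=90.034390°, h=879.642 m

start: X=-1927.5076, Y=3211341.6554, Z=5493124.4428 m
→ geod (Bowring, a=6378206.400): φ=59.85820400°, λ=90.03439000°, h=879.6420 m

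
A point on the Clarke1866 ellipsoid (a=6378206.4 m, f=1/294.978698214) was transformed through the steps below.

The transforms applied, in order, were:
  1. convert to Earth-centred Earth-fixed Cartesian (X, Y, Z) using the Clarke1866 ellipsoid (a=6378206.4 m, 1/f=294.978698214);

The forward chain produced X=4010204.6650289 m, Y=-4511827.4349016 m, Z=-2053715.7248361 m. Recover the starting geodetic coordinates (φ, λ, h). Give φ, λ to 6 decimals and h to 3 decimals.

start: X=4010204.6650, Y=-4511827.4349, Z=-2053715.7248 m
→ geod (Bowring, a=6378206.400): φ=-18.90835400°, λ=-48.36865000°, h=258.8080 m

φ=-18.908354°, λ=-48.368650°, h=258.808 m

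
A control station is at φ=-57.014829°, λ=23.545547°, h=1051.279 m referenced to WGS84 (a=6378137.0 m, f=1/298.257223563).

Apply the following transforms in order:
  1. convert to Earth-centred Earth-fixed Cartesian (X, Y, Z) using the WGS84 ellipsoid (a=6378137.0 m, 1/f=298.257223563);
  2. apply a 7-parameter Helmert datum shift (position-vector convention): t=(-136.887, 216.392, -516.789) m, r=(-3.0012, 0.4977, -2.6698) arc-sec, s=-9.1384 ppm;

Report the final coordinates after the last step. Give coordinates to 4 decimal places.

X=3191183.0531 m, Y=1390738.3307 m, Z=-5328177.1763 m

start: φ=-57.014829°, λ=23.545547°, h=1051.279 m
→ ECEF (a=6378137.000, f=1/298.257223563): X=3191343.9592, Y=1390653.4723, Z=-5327681.1393
→ Helmert 7p (PV): X=3191183.0531, Y=1390738.3307, Z=-5328177.1763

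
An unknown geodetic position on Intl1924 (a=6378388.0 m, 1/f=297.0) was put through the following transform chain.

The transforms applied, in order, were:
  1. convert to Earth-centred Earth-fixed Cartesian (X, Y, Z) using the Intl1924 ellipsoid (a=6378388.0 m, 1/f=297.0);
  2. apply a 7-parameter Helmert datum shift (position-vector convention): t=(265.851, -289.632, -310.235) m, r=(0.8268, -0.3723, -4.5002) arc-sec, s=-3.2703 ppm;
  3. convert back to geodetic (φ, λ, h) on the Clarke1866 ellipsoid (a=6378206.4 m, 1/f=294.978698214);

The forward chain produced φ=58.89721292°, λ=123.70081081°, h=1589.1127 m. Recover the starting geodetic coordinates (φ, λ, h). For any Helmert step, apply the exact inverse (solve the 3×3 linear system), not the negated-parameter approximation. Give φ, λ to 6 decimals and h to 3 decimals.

φ=58.894367°, λ=123.702758°, h=1787.255 m

start: φ=58.897213°, λ=123.700811°, h=1589.113 m
→ ECEF (a=6378206.400, f=1/294.978698214): X=-1833160.8141, Y=2748624.4186, Z=5439192.2547
→ Helmert⁻¹: X=-1833482.8173, Y=2748904.8422, Z=5439512.5691
→ geod (Bowring, a=6378388.000): φ=58.89436700°, λ=123.70275800°, h=1787.2550 m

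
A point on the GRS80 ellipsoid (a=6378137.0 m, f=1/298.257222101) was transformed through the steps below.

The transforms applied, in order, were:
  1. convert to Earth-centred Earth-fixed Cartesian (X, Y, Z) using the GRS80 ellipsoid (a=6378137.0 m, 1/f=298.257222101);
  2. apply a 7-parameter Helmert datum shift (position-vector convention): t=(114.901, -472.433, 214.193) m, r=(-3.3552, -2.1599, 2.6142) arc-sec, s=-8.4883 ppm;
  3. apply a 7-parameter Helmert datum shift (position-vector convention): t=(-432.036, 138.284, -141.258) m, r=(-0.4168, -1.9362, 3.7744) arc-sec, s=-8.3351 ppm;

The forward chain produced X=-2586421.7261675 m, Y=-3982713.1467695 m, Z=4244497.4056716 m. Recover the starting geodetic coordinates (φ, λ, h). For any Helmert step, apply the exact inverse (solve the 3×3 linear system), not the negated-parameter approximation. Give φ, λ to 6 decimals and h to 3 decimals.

φ=41.983422°, λ=-122.999576°, h=357.525 m

start: X=-2586421.7262, Y=-3982713.1468, Z=4244497.4057 m
→ Helmert⁻¹: X=-2586044.2814, Y=-3982845.8842, Z=4244690.2704
→ Helmert⁻¹: X=-2586187.1622, Y=-3982443.5204, Z=4244474.4070
→ geod (Bowring, a=6378137.000): φ=41.98342200°, λ=-122.99957600°, h=357.5250 m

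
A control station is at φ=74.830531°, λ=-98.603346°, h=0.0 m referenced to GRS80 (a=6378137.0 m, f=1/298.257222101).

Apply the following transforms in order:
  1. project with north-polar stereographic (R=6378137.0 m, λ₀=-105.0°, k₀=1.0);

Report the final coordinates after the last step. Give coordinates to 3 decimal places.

start: φ=74.830531°, λ=-98.603346°, h=0.000 m
→ stereo (R=6378137.0, λ₀=-105.0°): E=189241.5769, N=-1688016.5614

E=189241.577 m, N=-1688016.561 m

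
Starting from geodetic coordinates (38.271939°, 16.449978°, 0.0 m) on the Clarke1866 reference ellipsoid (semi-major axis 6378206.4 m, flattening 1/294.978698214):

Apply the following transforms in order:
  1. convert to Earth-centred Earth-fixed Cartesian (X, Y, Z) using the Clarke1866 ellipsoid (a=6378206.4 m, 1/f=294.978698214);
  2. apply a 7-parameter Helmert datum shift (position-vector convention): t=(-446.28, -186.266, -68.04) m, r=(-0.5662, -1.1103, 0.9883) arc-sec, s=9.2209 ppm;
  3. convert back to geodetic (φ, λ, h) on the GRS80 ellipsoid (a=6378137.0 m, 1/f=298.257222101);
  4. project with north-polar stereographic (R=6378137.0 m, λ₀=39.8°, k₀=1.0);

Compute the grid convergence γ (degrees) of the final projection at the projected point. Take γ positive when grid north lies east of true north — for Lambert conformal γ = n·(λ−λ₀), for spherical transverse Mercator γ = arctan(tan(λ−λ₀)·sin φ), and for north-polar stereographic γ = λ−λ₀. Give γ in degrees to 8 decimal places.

-23.35015809

start: φ=38.271939°, λ=16.449978°, h=0.000 m
→ ECEF (a=6378206.400, f=1/294.978698214): X=4808682.4479, Y=1419831.2386, Z=3928990.9166
→ Helmert 7p (PV): X=4808252.5557, Y=1419691.8906, Z=3928981.0927
→ geod (Bowring, a=6378137.000): φ=38.27230751°, λ=16.44984191°, h=-382.4348 m
→ into stereo (λ₀=39.8°): φ=38.27230751°, λ−λ₀=-23.35015809°
convergence γ = -23.35015809°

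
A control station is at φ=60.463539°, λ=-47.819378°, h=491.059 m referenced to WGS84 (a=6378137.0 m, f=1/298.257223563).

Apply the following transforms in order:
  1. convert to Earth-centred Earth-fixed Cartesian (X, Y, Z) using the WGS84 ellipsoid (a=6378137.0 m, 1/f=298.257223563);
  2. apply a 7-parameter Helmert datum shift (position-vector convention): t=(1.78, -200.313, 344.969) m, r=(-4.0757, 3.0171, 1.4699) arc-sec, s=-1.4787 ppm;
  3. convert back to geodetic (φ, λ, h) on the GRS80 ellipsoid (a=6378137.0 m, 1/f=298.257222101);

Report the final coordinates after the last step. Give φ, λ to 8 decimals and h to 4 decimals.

start: φ=60.463539°, λ=-47.819378°, h=491.059 m
→ ECEF (a=6378137.000, f=1/298.257223563): X=2116820.0351, Y=-2336114.5223, Z=5526546.0482
→ Helmert 7p (PV): X=2116916.1711, Y=-2336187.0940, Z=5526898.0423
→ geod (Bowring, a=6378137.000): φ=60.46417231°, λ=-47.81896890°, h=855.6434 m

φ=60.46417231°, λ=-47.81896890°, h=855.6434 m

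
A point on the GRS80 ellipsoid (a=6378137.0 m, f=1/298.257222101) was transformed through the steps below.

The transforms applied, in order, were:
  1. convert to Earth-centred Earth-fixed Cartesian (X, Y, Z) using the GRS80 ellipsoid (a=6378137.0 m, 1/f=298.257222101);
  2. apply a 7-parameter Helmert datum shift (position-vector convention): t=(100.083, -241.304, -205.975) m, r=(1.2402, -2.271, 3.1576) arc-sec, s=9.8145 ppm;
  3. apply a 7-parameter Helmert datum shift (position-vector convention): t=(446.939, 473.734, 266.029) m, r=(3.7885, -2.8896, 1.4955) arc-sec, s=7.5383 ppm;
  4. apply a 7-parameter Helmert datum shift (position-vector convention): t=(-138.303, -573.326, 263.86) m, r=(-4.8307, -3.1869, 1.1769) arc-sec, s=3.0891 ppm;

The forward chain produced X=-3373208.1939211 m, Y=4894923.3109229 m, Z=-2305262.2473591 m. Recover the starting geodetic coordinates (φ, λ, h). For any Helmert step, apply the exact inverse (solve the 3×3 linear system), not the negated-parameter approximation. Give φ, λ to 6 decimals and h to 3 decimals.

φ=-21.325503°, λ=124.572164°, h=1109.144 m

start: X=-3373208.1939, Y=4894923.3109, Z=-2305262.2474 m
→ Helmert⁻¹: X=-3373067.1572, Y=4895554.7513, Z=-2305352.2163
→ Helmert⁻¹: X=-3373485.4751, Y=4895026.2280, Z=-2305643.5130
→ Helmert⁻¹: X=-3373502.8923, Y=4895257.2694, Z=-2305407.2024
→ geod (Bowring, a=6378137.000): φ=-21.32550300°, λ=124.57216400°, h=1109.1440 m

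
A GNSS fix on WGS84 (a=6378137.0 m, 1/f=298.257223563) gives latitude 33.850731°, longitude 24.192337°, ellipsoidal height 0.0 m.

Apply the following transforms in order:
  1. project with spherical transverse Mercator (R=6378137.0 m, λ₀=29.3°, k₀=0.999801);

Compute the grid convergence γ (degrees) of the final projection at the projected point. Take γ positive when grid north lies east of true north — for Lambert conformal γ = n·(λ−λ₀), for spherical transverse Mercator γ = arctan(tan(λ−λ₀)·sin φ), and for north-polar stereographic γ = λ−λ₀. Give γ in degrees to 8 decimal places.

start: φ=33.850731°, λ=24.192337°, h=0.000 m
→ into tm (λ₀=29.3°): φ=33.85073100°, λ−λ₀=-5.10766300°
convergence γ = -2.85033451°

-2.85033451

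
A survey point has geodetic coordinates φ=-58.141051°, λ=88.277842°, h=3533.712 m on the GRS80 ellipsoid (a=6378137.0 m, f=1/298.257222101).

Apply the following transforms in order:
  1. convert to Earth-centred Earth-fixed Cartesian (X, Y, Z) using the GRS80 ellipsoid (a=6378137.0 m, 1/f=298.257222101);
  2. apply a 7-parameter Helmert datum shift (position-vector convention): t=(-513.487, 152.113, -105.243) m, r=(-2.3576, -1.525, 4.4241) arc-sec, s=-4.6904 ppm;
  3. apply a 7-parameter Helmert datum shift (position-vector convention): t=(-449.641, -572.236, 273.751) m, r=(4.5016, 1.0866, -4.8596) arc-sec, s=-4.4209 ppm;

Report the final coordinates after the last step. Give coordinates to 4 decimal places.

start: φ=-58.141051°, λ=88.277842°, h=3533.712 m
→ ECEF (a=6378137.000, f=1/298.257222101): X=101476.1540, Y=3375070.3003, Z=-5397047.7610
→ Helmert 7p (PV): X=100929.7030, Y=3375147.0716, Z=-5397165.5162
→ Helmert 7p (PV): X=100530.7019, Y=3374675.3258, Z=-5396794.7764

X=100530.7019 m, Y=3374675.3258 m, Z=-5396794.7764 m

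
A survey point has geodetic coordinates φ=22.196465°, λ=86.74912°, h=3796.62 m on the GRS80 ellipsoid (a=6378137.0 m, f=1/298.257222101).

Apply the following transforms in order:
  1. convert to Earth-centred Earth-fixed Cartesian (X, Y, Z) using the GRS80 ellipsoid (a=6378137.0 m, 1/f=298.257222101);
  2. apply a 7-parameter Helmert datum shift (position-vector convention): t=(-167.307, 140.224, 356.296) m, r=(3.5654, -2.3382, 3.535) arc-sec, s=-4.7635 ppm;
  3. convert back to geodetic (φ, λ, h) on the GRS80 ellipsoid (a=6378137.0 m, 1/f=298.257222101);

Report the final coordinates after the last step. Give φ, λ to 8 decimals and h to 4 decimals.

φ=22.20002844°, λ=86.75203791°, h=4021.9629 m

start: φ=22.196465°, λ=86.749120°, h=3796.620 m
→ ECEF (a=6378137.000, f=1/298.257222101): X=335248.0110, Y=5902303.2236, Z=2396003.9618
→ Helmert 7p (PV): X=334950.7921, Y=5902379.6615, Z=2396454.6688
→ geod (Bowring, a=6378137.000): φ=22.20002844°, λ=86.75203791°, h=4021.9629 m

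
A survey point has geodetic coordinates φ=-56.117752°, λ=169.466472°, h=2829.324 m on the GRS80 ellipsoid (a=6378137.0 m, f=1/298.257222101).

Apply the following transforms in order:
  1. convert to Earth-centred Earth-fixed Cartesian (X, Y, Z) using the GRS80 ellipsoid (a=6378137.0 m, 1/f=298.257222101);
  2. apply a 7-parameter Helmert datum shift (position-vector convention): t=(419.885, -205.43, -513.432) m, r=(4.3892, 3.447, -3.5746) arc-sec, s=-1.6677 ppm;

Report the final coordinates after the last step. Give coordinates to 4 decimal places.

X=-3505107.8184 m, Y=651786.4569 m, Z=-5274543.6025 m

start: φ=-56.117752°, λ=169.466472°, h=2829.324 m
→ ECEF (a=6378137.000, f=1/298.257222101): X=-3505456.7072, Y=651819.9940, Z=-5274111.4179
→ Helmert 7p (PV): X=-3505107.8184, Y=651786.4569, Z=-5274543.6025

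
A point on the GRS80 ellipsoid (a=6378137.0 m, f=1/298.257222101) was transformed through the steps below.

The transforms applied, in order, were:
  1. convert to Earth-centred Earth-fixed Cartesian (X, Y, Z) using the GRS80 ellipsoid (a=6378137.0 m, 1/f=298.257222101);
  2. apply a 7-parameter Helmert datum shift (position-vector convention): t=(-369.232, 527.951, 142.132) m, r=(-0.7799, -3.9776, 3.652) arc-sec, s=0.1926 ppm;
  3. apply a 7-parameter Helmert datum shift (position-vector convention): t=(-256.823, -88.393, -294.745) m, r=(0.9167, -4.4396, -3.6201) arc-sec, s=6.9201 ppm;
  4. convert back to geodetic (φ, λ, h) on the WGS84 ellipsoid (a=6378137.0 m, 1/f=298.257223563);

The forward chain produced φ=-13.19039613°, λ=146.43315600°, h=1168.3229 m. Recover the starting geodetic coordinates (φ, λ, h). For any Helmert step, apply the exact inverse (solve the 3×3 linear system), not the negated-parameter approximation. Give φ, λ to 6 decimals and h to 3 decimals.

φ=-13.188692°, λ=146.433641°, h=343.296 m

start: φ=-13.190396°, λ=146.433156°, h=1168.323 m
→ ECEF (a=6378137.000, f=1/298.257223563): X=-5176164.9755, Y=3434719.8725, Z=-1446187.8033
→ Helmert⁻¹: X=-5175963.7351, Y=3434687.2290, Z=-1445786.9110
→ Helmert⁻¹: X=-5175560.5825, Y=3434255.7186, Z=-1445815.9742
→ geod (Bowring, a=6378137.000): φ=-13.18869200°, λ=146.43364100°, h=343.2960 m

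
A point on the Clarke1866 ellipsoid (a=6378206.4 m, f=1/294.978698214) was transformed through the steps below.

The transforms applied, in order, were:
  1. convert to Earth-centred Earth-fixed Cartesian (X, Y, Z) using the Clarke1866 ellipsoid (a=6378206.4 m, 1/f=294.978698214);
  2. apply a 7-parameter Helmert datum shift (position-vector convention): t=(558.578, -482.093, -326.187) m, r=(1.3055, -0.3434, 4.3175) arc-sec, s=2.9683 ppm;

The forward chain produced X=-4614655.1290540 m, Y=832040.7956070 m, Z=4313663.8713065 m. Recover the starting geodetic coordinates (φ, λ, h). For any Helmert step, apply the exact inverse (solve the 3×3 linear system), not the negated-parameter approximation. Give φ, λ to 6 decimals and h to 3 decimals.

start: X=-4614655.1291, Y=832040.7956, Z=4313663.8713 m
→ Helmert⁻¹: X=-4615175.3969, Y=832644.3257, Z=4313979.6667
→ geod (Bowring, a=6378206.400): φ=42.80437600°, λ=169.77302700°, h=3823.8920 m

φ=42.804376°, λ=169.773027°, h=3823.892 m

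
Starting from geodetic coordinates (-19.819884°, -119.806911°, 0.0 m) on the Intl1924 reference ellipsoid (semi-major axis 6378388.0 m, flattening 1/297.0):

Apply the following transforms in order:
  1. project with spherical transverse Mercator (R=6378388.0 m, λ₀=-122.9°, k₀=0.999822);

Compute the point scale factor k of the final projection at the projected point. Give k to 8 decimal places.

start: φ=-19.819884°, λ=-119.806911°, h=0.000 m
→ into tm (λ₀=-122.9°): φ=-19.81988400°, λ−λ₀=3.09308900°
scale k = 1.00111266

1.00111266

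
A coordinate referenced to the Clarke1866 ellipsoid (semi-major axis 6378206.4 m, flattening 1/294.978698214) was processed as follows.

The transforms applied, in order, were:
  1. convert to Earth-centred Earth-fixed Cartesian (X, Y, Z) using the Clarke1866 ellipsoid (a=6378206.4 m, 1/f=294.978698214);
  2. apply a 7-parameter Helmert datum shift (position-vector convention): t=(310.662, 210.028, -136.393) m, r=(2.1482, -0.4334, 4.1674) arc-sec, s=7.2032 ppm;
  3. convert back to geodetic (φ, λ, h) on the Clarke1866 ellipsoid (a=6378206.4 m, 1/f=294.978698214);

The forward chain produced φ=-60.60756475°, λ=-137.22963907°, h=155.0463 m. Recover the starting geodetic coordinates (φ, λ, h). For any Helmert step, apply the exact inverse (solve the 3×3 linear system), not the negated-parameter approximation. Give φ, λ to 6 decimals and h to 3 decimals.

start: φ=-60.607565°, λ=-137.229639°, h=155.046 m
→ ECEF (a=6378206.400, f=1/294.978698214): X=-2303914.9199, Y=-2131235.8799, Z=-5533950.6123
→ Helmert⁻¹: X=-2304263.6756, Y=-2131441.6318, Z=-5533747.3183
→ geod (Bowring, a=6378206.400): φ=-60.60357500°, λ=-137.23120500°, h=172.1580 m

φ=-60.603575°, λ=-137.231205°, h=172.158 m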